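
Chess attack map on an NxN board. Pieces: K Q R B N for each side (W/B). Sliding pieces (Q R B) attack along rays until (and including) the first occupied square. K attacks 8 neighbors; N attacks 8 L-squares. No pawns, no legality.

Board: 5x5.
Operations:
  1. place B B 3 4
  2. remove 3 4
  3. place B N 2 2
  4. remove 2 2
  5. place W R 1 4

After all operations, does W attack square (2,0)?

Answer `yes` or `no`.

Op 1: place BB@(3,4)
Op 2: remove (3,4)
Op 3: place BN@(2,2)
Op 4: remove (2,2)
Op 5: place WR@(1,4)
Per-piece attacks for W:
  WR@(1,4): attacks (1,3) (1,2) (1,1) (1,0) (2,4) (3,4) (4,4) (0,4)
W attacks (2,0): no

Answer: no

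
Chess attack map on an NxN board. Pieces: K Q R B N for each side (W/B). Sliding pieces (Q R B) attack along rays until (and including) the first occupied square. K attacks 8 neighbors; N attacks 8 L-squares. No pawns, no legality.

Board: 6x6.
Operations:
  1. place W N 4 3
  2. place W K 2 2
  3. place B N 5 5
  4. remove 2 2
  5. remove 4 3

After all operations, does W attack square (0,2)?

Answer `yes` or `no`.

Op 1: place WN@(4,3)
Op 2: place WK@(2,2)
Op 3: place BN@(5,5)
Op 4: remove (2,2)
Op 5: remove (4,3)
Per-piece attacks for W:
W attacks (0,2): no

Answer: no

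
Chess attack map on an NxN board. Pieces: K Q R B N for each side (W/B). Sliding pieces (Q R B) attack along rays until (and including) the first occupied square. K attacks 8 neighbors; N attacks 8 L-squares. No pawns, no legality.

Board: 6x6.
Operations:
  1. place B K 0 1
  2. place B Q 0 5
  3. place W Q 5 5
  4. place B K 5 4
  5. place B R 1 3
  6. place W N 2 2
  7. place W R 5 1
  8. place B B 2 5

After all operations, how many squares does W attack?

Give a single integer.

Op 1: place BK@(0,1)
Op 2: place BQ@(0,5)
Op 3: place WQ@(5,5)
Op 4: place BK@(5,4)
Op 5: place BR@(1,3)
Op 6: place WN@(2,2)
Op 7: place WR@(5,1)
Op 8: place BB@(2,5)
Per-piece attacks for W:
  WN@(2,2): attacks (3,4) (4,3) (1,4) (0,3) (3,0) (4,1) (1,0) (0,1)
  WR@(5,1): attacks (5,2) (5,3) (5,4) (5,0) (4,1) (3,1) (2,1) (1,1) (0,1) [ray(0,1) blocked at (5,4); ray(-1,0) blocked at (0,1)]
  WQ@(5,5): attacks (5,4) (4,5) (3,5) (2,5) (4,4) (3,3) (2,2) [ray(0,-1) blocked at (5,4); ray(-1,0) blocked at (2,5); ray(-1,-1) blocked at (2,2)]
Union (21 distinct): (0,1) (0,3) (1,0) (1,1) (1,4) (2,1) (2,2) (2,5) (3,0) (3,1) (3,3) (3,4) (3,5) (4,1) (4,3) (4,4) (4,5) (5,0) (5,2) (5,3) (5,4)

Answer: 21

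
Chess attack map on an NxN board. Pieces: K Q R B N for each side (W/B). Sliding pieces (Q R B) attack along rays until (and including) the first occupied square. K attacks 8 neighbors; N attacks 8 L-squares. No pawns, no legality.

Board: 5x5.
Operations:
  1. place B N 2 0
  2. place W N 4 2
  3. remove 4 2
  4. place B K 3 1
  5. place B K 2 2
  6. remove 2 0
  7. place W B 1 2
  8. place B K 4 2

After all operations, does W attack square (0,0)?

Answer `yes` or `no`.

Op 1: place BN@(2,0)
Op 2: place WN@(4,2)
Op 3: remove (4,2)
Op 4: place BK@(3,1)
Op 5: place BK@(2,2)
Op 6: remove (2,0)
Op 7: place WB@(1,2)
Op 8: place BK@(4,2)
Per-piece attacks for W:
  WB@(1,2): attacks (2,3) (3,4) (2,1) (3,0) (0,3) (0,1)
W attacks (0,0): no

Answer: no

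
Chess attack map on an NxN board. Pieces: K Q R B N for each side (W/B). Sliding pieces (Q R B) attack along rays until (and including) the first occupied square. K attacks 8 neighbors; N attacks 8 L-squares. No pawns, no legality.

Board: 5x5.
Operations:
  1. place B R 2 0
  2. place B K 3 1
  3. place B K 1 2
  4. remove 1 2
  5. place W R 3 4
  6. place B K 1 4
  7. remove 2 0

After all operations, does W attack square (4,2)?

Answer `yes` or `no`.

Answer: no

Derivation:
Op 1: place BR@(2,0)
Op 2: place BK@(3,1)
Op 3: place BK@(1,2)
Op 4: remove (1,2)
Op 5: place WR@(3,4)
Op 6: place BK@(1,4)
Op 7: remove (2,0)
Per-piece attacks for W:
  WR@(3,4): attacks (3,3) (3,2) (3,1) (4,4) (2,4) (1,4) [ray(0,-1) blocked at (3,1); ray(-1,0) blocked at (1,4)]
W attacks (4,2): no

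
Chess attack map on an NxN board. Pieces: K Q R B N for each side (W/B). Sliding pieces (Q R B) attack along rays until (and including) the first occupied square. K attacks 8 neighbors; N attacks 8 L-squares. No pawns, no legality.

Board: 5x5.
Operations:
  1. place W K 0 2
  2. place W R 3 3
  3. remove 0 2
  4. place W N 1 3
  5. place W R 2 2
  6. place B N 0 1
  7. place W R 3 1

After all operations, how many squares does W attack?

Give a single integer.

Answer: 17

Derivation:
Op 1: place WK@(0,2)
Op 2: place WR@(3,3)
Op 3: remove (0,2)
Op 4: place WN@(1,3)
Op 5: place WR@(2,2)
Op 6: place BN@(0,1)
Op 7: place WR@(3,1)
Per-piece attacks for W:
  WN@(1,3): attacks (3,4) (2,1) (3,2) (0,1)
  WR@(2,2): attacks (2,3) (2,4) (2,1) (2,0) (3,2) (4,2) (1,2) (0,2)
  WR@(3,1): attacks (3,2) (3,3) (3,0) (4,1) (2,1) (1,1) (0,1) [ray(0,1) blocked at (3,3); ray(-1,0) blocked at (0,1)]
  WR@(3,3): attacks (3,4) (3,2) (3,1) (4,3) (2,3) (1,3) [ray(0,-1) blocked at (3,1); ray(-1,0) blocked at (1,3)]
Union (17 distinct): (0,1) (0,2) (1,1) (1,2) (1,3) (2,0) (2,1) (2,3) (2,4) (3,0) (3,1) (3,2) (3,3) (3,4) (4,1) (4,2) (4,3)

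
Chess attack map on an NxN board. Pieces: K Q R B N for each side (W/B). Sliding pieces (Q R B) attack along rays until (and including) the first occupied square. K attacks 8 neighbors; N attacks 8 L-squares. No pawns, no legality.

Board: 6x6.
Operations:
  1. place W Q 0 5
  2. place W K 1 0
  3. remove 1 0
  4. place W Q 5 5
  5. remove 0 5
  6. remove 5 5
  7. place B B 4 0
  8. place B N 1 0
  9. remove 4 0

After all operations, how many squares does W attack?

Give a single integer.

Op 1: place WQ@(0,5)
Op 2: place WK@(1,0)
Op 3: remove (1,0)
Op 4: place WQ@(5,5)
Op 5: remove (0,5)
Op 6: remove (5,5)
Op 7: place BB@(4,0)
Op 8: place BN@(1,0)
Op 9: remove (4,0)
Per-piece attacks for W:
Union (0 distinct): (none)

Answer: 0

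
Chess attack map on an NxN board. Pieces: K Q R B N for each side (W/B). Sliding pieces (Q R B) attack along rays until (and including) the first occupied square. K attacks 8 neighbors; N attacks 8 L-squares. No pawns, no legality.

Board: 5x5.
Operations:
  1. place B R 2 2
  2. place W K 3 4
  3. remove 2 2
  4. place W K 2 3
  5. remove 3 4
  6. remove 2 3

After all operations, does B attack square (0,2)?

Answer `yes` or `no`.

Op 1: place BR@(2,2)
Op 2: place WK@(3,4)
Op 3: remove (2,2)
Op 4: place WK@(2,3)
Op 5: remove (3,4)
Op 6: remove (2,3)
Per-piece attacks for B:
B attacks (0,2): no

Answer: no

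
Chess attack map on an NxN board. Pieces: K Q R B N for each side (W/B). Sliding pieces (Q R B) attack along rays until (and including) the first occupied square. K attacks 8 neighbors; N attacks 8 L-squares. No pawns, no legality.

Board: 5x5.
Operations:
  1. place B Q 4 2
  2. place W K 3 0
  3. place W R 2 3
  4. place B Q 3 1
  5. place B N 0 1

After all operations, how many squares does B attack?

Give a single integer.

Answer: 20

Derivation:
Op 1: place BQ@(4,2)
Op 2: place WK@(3,0)
Op 3: place WR@(2,3)
Op 4: place BQ@(3,1)
Op 5: place BN@(0,1)
Per-piece attacks for B:
  BN@(0,1): attacks (1,3) (2,2) (2,0)
  BQ@(3,1): attacks (3,2) (3,3) (3,4) (3,0) (4,1) (2,1) (1,1) (0,1) (4,2) (4,0) (2,2) (1,3) (0,4) (2,0) [ray(0,-1) blocked at (3,0); ray(-1,0) blocked at (0,1); ray(1,1) blocked at (4,2)]
  BQ@(4,2): attacks (4,3) (4,4) (4,1) (4,0) (3,2) (2,2) (1,2) (0,2) (3,3) (2,4) (3,1) [ray(-1,-1) blocked at (3,1)]
Union (20 distinct): (0,1) (0,2) (0,4) (1,1) (1,2) (1,3) (2,0) (2,1) (2,2) (2,4) (3,0) (3,1) (3,2) (3,3) (3,4) (4,0) (4,1) (4,2) (4,3) (4,4)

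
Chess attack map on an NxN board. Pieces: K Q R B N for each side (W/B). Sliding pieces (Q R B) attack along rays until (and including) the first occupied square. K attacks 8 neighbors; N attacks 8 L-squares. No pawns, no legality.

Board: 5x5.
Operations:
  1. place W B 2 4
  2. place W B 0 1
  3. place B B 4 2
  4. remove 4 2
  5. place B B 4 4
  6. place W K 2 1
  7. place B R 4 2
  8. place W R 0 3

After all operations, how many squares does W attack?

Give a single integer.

Op 1: place WB@(2,4)
Op 2: place WB@(0,1)
Op 3: place BB@(4,2)
Op 4: remove (4,2)
Op 5: place BB@(4,4)
Op 6: place WK@(2,1)
Op 7: place BR@(4,2)
Op 8: place WR@(0,3)
Per-piece attacks for W:
  WB@(0,1): attacks (1,2) (2,3) (3,4) (1,0)
  WR@(0,3): attacks (0,4) (0,2) (0,1) (1,3) (2,3) (3,3) (4,3) [ray(0,-1) blocked at (0,1)]
  WK@(2,1): attacks (2,2) (2,0) (3,1) (1,1) (3,2) (3,0) (1,2) (1,0)
  WB@(2,4): attacks (3,3) (4,2) (1,3) (0,2) [ray(1,-1) blocked at (4,2)]
Union (17 distinct): (0,1) (0,2) (0,4) (1,0) (1,1) (1,2) (1,3) (2,0) (2,2) (2,3) (3,0) (3,1) (3,2) (3,3) (3,4) (4,2) (4,3)

Answer: 17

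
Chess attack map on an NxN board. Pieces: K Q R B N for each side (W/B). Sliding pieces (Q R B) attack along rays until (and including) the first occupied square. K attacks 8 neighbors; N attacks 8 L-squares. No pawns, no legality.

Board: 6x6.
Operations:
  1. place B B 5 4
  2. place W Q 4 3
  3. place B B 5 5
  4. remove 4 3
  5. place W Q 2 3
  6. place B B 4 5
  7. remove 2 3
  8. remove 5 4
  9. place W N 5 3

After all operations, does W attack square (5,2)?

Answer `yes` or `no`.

Answer: no

Derivation:
Op 1: place BB@(5,4)
Op 2: place WQ@(4,3)
Op 3: place BB@(5,5)
Op 4: remove (4,3)
Op 5: place WQ@(2,3)
Op 6: place BB@(4,5)
Op 7: remove (2,3)
Op 8: remove (5,4)
Op 9: place WN@(5,3)
Per-piece attacks for W:
  WN@(5,3): attacks (4,5) (3,4) (4,1) (3,2)
W attacks (5,2): no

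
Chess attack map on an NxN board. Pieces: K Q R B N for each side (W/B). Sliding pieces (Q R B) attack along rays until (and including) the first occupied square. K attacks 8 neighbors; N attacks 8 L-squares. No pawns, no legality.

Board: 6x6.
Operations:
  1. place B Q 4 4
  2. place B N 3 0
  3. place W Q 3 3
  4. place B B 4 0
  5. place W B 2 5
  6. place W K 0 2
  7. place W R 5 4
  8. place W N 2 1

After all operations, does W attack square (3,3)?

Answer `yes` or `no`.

Op 1: place BQ@(4,4)
Op 2: place BN@(3,0)
Op 3: place WQ@(3,3)
Op 4: place BB@(4,0)
Op 5: place WB@(2,5)
Op 6: place WK@(0,2)
Op 7: place WR@(5,4)
Op 8: place WN@(2,1)
Per-piece attacks for W:
  WK@(0,2): attacks (0,3) (0,1) (1,2) (1,3) (1,1)
  WN@(2,1): attacks (3,3) (4,2) (1,3) (0,2) (4,0) (0,0)
  WB@(2,5): attacks (3,4) (4,3) (5,2) (1,4) (0,3)
  WQ@(3,3): attacks (3,4) (3,5) (3,2) (3,1) (3,0) (4,3) (5,3) (2,3) (1,3) (0,3) (4,4) (4,2) (5,1) (2,4) (1,5) (2,2) (1,1) (0,0) [ray(0,-1) blocked at (3,0); ray(1,1) blocked at (4,4)]
  WR@(5,4): attacks (5,5) (5,3) (5,2) (5,1) (5,0) (4,4) [ray(-1,0) blocked at (4,4)]
W attacks (3,3): yes

Answer: yes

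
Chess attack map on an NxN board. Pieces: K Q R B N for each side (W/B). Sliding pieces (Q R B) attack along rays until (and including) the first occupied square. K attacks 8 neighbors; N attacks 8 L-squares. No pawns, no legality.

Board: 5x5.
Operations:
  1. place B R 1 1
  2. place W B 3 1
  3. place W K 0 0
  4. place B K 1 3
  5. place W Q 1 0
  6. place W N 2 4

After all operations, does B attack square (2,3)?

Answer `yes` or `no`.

Answer: yes

Derivation:
Op 1: place BR@(1,1)
Op 2: place WB@(3,1)
Op 3: place WK@(0,0)
Op 4: place BK@(1,3)
Op 5: place WQ@(1,0)
Op 6: place WN@(2,4)
Per-piece attacks for B:
  BR@(1,1): attacks (1,2) (1,3) (1,0) (2,1) (3,1) (0,1) [ray(0,1) blocked at (1,3); ray(0,-1) blocked at (1,0); ray(1,0) blocked at (3,1)]
  BK@(1,3): attacks (1,4) (1,2) (2,3) (0,3) (2,4) (2,2) (0,4) (0,2)
B attacks (2,3): yes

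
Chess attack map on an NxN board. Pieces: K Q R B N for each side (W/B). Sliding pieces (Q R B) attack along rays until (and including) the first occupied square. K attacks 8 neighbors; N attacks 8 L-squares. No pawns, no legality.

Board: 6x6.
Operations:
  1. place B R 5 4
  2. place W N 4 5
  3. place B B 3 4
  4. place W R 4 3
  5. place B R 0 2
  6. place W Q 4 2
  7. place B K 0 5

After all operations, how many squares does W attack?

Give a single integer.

Op 1: place BR@(5,4)
Op 2: place WN@(4,5)
Op 3: place BB@(3,4)
Op 4: place WR@(4,3)
Op 5: place BR@(0,2)
Op 6: place WQ@(4,2)
Op 7: place BK@(0,5)
Per-piece attacks for W:
  WQ@(4,2): attacks (4,3) (4,1) (4,0) (5,2) (3,2) (2,2) (1,2) (0,2) (5,3) (5,1) (3,3) (2,4) (1,5) (3,1) (2,0) [ray(0,1) blocked at (4,3); ray(-1,0) blocked at (0,2)]
  WR@(4,3): attacks (4,4) (4,5) (4,2) (5,3) (3,3) (2,3) (1,3) (0,3) [ray(0,1) blocked at (4,5); ray(0,-1) blocked at (4,2)]
  WN@(4,5): attacks (5,3) (3,3) (2,4)
Union (21 distinct): (0,2) (0,3) (1,2) (1,3) (1,5) (2,0) (2,2) (2,3) (2,4) (3,1) (3,2) (3,3) (4,0) (4,1) (4,2) (4,3) (4,4) (4,5) (5,1) (5,2) (5,3)

Answer: 21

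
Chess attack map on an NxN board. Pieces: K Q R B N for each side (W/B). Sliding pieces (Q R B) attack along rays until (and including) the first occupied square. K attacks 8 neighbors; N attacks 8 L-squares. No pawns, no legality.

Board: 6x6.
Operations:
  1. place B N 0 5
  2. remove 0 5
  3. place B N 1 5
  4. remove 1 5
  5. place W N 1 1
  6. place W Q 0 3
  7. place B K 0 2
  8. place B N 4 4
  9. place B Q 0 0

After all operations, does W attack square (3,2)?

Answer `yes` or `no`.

Op 1: place BN@(0,5)
Op 2: remove (0,5)
Op 3: place BN@(1,5)
Op 4: remove (1,5)
Op 5: place WN@(1,1)
Op 6: place WQ@(0,3)
Op 7: place BK@(0,2)
Op 8: place BN@(4,4)
Op 9: place BQ@(0,0)
Per-piece attacks for W:
  WQ@(0,3): attacks (0,4) (0,5) (0,2) (1,3) (2,3) (3,3) (4,3) (5,3) (1,4) (2,5) (1,2) (2,1) (3,0) [ray(0,-1) blocked at (0,2)]
  WN@(1,1): attacks (2,3) (3,2) (0,3) (3,0)
W attacks (3,2): yes

Answer: yes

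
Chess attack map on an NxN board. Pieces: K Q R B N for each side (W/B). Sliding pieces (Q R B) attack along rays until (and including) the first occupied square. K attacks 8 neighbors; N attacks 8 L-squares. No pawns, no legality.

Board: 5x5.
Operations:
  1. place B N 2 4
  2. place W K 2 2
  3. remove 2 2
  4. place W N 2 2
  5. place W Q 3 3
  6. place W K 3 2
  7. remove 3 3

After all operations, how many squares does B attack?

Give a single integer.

Op 1: place BN@(2,4)
Op 2: place WK@(2,2)
Op 3: remove (2,2)
Op 4: place WN@(2,2)
Op 5: place WQ@(3,3)
Op 6: place WK@(3,2)
Op 7: remove (3,3)
Per-piece attacks for B:
  BN@(2,4): attacks (3,2) (4,3) (1,2) (0,3)
Union (4 distinct): (0,3) (1,2) (3,2) (4,3)

Answer: 4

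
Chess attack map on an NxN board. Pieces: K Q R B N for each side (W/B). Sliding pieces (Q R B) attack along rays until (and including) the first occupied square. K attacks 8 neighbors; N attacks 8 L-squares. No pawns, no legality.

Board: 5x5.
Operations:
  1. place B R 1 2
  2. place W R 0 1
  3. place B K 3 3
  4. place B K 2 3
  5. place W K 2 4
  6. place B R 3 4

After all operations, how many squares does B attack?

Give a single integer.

Op 1: place BR@(1,2)
Op 2: place WR@(0,1)
Op 3: place BK@(3,3)
Op 4: place BK@(2,3)
Op 5: place WK@(2,4)
Op 6: place BR@(3,4)
Per-piece attacks for B:
  BR@(1,2): attacks (1,3) (1,4) (1,1) (1,0) (2,2) (3,2) (4,2) (0,2)
  BK@(2,3): attacks (2,4) (2,2) (3,3) (1,3) (3,4) (3,2) (1,4) (1,2)
  BK@(3,3): attacks (3,4) (3,2) (4,3) (2,3) (4,4) (4,2) (2,4) (2,2)
  BR@(3,4): attacks (3,3) (4,4) (2,4) [ray(0,-1) blocked at (3,3); ray(-1,0) blocked at (2,4)]
Union (15 distinct): (0,2) (1,0) (1,1) (1,2) (1,3) (1,4) (2,2) (2,3) (2,4) (3,2) (3,3) (3,4) (4,2) (4,3) (4,4)

Answer: 15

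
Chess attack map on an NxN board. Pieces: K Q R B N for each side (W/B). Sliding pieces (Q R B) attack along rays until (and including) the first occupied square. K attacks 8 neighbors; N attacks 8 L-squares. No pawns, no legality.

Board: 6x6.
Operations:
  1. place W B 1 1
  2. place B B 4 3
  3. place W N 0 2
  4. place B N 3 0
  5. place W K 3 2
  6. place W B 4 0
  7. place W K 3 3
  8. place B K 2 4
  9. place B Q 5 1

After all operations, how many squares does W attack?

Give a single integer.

Op 1: place WB@(1,1)
Op 2: place BB@(4,3)
Op 3: place WN@(0,2)
Op 4: place BN@(3,0)
Op 5: place WK@(3,2)
Op 6: place WB@(4,0)
Op 7: place WK@(3,3)
Op 8: place BK@(2,4)
Op 9: place BQ@(5,1)
Per-piece attacks for W:
  WN@(0,2): attacks (1,4) (2,3) (1,0) (2,1)
  WB@(1,1): attacks (2,2) (3,3) (2,0) (0,2) (0,0) [ray(1,1) blocked at (3,3); ray(-1,1) blocked at (0,2)]
  WK@(3,2): attacks (3,3) (3,1) (4,2) (2,2) (4,3) (4,1) (2,3) (2,1)
  WK@(3,3): attacks (3,4) (3,2) (4,3) (2,3) (4,4) (4,2) (2,4) (2,2)
  WB@(4,0): attacks (5,1) (3,1) (2,2) (1,3) (0,4) [ray(1,1) blocked at (5,1)]
Union (20 distinct): (0,0) (0,2) (0,4) (1,0) (1,3) (1,4) (2,0) (2,1) (2,2) (2,3) (2,4) (3,1) (3,2) (3,3) (3,4) (4,1) (4,2) (4,3) (4,4) (5,1)

Answer: 20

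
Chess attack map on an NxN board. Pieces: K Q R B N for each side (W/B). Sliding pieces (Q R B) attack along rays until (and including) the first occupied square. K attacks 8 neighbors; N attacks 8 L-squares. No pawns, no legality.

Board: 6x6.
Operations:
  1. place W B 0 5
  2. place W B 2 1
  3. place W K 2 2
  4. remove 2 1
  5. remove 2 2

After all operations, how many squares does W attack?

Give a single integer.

Op 1: place WB@(0,5)
Op 2: place WB@(2,1)
Op 3: place WK@(2,2)
Op 4: remove (2,1)
Op 5: remove (2,2)
Per-piece attacks for W:
  WB@(0,5): attacks (1,4) (2,3) (3,2) (4,1) (5,0)
Union (5 distinct): (1,4) (2,3) (3,2) (4,1) (5,0)

Answer: 5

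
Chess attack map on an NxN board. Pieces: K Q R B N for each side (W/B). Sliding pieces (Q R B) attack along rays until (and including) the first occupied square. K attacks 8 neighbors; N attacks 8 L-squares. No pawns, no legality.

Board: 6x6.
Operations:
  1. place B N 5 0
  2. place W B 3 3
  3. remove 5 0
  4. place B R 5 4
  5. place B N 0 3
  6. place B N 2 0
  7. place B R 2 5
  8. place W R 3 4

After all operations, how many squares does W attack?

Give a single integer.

Answer: 14

Derivation:
Op 1: place BN@(5,0)
Op 2: place WB@(3,3)
Op 3: remove (5,0)
Op 4: place BR@(5,4)
Op 5: place BN@(0,3)
Op 6: place BN@(2,0)
Op 7: place BR@(2,5)
Op 8: place WR@(3,4)
Per-piece attacks for W:
  WB@(3,3): attacks (4,4) (5,5) (4,2) (5,1) (2,4) (1,5) (2,2) (1,1) (0,0)
  WR@(3,4): attacks (3,5) (3,3) (4,4) (5,4) (2,4) (1,4) (0,4) [ray(0,-1) blocked at (3,3); ray(1,0) blocked at (5,4)]
Union (14 distinct): (0,0) (0,4) (1,1) (1,4) (1,5) (2,2) (2,4) (3,3) (3,5) (4,2) (4,4) (5,1) (5,4) (5,5)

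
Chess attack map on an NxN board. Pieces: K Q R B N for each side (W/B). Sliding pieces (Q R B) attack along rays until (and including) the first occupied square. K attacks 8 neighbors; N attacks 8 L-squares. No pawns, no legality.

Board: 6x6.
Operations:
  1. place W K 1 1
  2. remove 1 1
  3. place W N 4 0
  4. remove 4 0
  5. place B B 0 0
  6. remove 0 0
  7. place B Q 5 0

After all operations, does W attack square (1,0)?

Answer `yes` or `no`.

Answer: no

Derivation:
Op 1: place WK@(1,1)
Op 2: remove (1,1)
Op 3: place WN@(4,0)
Op 4: remove (4,0)
Op 5: place BB@(0,0)
Op 6: remove (0,0)
Op 7: place BQ@(5,0)
Per-piece attacks for W:
W attacks (1,0): no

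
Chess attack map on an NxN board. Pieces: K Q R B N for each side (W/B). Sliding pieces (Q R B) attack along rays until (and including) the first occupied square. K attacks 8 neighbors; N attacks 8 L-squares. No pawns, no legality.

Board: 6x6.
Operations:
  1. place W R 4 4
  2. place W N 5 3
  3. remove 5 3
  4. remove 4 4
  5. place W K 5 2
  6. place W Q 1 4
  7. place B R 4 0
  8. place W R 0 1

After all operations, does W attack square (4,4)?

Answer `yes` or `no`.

Op 1: place WR@(4,4)
Op 2: place WN@(5,3)
Op 3: remove (5,3)
Op 4: remove (4,4)
Op 5: place WK@(5,2)
Op 6: place WQ@(1,4)
Op 7: place BR@(4,0)
Op 8: place WR@(0,1)
Per-piece attacks for W:
  WR@(0,1): attacks (0,2) (0,3) (0,4) (0,5) (0,0) (1,1) (2,1) (3,1) (4,1) (5,1)
  WQ@(1,4): attacks (1,5) (1,3) (1,2) (1,1) (1,0) (2,4) (3,4) (4,4) (5,4) (0,4) (2,5) (2,3) (3,2) (4,1) (5,0) (0,5) (0,3)
  WK@(5,2): attacks (5,3) (5,1) (4,2) (4,3) (4,1)
W attacks (4,4): yes

Answer: yes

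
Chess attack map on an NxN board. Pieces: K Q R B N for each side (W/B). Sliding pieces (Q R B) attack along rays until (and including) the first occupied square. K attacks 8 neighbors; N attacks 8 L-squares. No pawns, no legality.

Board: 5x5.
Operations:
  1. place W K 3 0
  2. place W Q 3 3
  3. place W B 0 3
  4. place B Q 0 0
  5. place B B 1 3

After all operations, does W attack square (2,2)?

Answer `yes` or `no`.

Op 1: place WK@(3,0)
Op 2: place WQ@(3,3)
Op 3: place WB@(0,3)
Op 4: place BQ@(0,0)
Op 5: place BB@(1,3)
Per-piece attacks for W:
  WB@(0,3): attacks (1,4) (1,2) (2,1) (3,0) [ray(1,-1) blocked at (3,0)]
  WK@(3,0): attacks (3,1) (4,0) (2,0) (4,1) (2,1)
  WQ@(3,3): attacks (3,4) (3,2) (3,1) (3,0) (4,3) (2,3) (1,3) (4,4) (4,2) (2,4) (2,2) (1,1) (0,0) [ray(0,-1) blocked at (3,0); ray(-1,0) blocked at (1,3); ray(-1,-1) blocked at (0,0)]
W attacks (2,2): yes

Answer: yes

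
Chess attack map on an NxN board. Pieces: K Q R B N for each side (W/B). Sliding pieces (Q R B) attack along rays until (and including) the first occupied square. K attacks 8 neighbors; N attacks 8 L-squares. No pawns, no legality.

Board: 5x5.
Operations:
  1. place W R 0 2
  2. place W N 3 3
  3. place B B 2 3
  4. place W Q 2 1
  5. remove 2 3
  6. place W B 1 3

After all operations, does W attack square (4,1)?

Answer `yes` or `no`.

Op 1: place WR@(0,2)
Op 2: place WN@(3,3)
Op 3: place BB@(2,3)
Op 4: place WQ@(2,1)
Op 5: remove (2,3)
Op 6: place WB@(1,3)
Per-piece attacks for W:
  WR@(0,2): attacks (0,3) (0,4) (0,1) (0,0) (1,2) (2,2) (3,2) (4,2)
  WB@(1,3): attacks (2,4) (2,2) (3,1) (4,0) (0,4) (0,2) [ray(-1,-1) blocked at (0,2)]
  WQ@(2,1): attacks (2,2) (2,3) (2,4) (2,0) (3,1) (4,1) (1,1) (0,1) (3,2) (4,3) (3,0) (1,2) (0,3) (1,0)
  WN@(3,3): attacks (1,4) (4,1) (2,1) (1,2)
W attacks (4,1): yes

Answer: yes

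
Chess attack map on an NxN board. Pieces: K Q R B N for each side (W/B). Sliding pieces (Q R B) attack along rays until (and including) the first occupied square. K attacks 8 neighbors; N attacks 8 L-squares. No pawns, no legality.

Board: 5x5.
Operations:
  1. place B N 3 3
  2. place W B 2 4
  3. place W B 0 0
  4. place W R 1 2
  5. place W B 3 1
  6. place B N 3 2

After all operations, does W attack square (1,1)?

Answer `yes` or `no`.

Op 1: place BN@(3,3)
Op 2: place WB@(2,4)
Op 3: place WB@(0,0)
Op 4: place WR@(1,2)
Op 5: place WB@(3,1)
Op 6: place BN@(3,2)
Per-piece attacks for W:
  WB@(0,0): attacks (1,1) (2,2) (3,3) [ray(1,1) blocked at (3,3)]
  WR@(1,2): attacks (1,3) (1,4) (1,1) (1,0) (2,2) (3,2) (0,2) [ray(1,0) blocked at (3,2)]
  WB@(2,4): attacks (3,3) (1,3) (0,2) [ray(1,-1) blocked at (3,3)]
  WB@(3,1): attacks (4,2) (4,0) (2,2) (1,3) (0,4) (2,0)
W attacks (1,1): yes

Answer: yes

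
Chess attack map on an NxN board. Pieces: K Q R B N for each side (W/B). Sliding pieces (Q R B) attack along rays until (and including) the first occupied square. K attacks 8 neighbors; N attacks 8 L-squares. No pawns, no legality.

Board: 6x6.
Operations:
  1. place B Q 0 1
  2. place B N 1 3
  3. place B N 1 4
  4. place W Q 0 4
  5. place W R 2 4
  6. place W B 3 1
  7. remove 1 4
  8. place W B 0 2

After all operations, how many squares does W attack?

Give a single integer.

Answer: 20

Derivation:
Op 1: place BQ@(0,1)
Op 2: place BN@(1,3)
Op 3: place BN@(1,4)
Op 4: place WQ@(0,4)
Op 5: place WR@(2,4)
Op 6: place WB@(3,1)
Op 7: remove (1,4)
Op 8: place WB@(0,2)
Per-piece attacks for W:
  WB@(0,2): attacks (1,3) (1,1) (2,0) [ray(1,1) blocked at (1,3)]
  WQ@(0,4): attacks (0,5) (0,3) (0,2) (1,4) (2,4) (1,5) (1,3) [ray(0,-1) blocked at (0,2); ray(1,0) blocked at (2,4); ray(1,-1) blocked at (1,3)]
  WR@(2,4): attacks (2,5) (2,3) (2,2) (2,1) (2,0) (3,4) (4,4) (5,4) (1,4) (0,4) [ray(-1,0) blocked at (0,4)]
  WB@(3,1): attacks (4,2) (5,3) (4,0) (2,2) (1,3) (2,0) [ray(-1,1) blocked at (1,3)]
Union (20 distinct): (0,2) (0,3) (0,4) (0,5) (1,1) (1,3) (1,4) (1,5) (2,0) (2,1) (2,2) (2,3) (2,4) (2,5) (3,4) (4,0) (4,2) (4,4) (5,3) (5,4)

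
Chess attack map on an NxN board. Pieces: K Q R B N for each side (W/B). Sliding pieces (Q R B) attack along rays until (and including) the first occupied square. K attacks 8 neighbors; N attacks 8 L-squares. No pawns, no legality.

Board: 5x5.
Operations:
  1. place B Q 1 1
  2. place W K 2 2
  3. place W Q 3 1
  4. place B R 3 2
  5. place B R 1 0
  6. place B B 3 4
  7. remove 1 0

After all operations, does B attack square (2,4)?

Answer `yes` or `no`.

Op 1: place BQ@(1,1)
Op 2: place WK@(2,2)
Op 3: place WQ@(3,1)
Op 4: place BR@(3,2)
Op 5: place BR@(1,0)
Op 6: place BB@(3,4)
Op 7: remove (1,0)
Per-piece attacks for B:
  BQ@(1,1): attacks (1,2) (1,3) (1,4) (1,0) (2,1) (3,1) (0,1) (2,2) (2,0) (0,2) (0,0) [ray(1,0) blocked at (3,1); ray(1,1) blocked at (2,2)]
  BR@(3,2): attacks (3,3) (3,4) (3,1) (4,2) (2,2) [ray(0,1) blocked at (3,4); ray(0,-1) blocked at (3,1); ray(-1,0) blocked at (2,2)]
  BB@(3,4): attacks (4,3) (2,3) (1,2) (0,1)
B attacks (2,4): no

Answer: no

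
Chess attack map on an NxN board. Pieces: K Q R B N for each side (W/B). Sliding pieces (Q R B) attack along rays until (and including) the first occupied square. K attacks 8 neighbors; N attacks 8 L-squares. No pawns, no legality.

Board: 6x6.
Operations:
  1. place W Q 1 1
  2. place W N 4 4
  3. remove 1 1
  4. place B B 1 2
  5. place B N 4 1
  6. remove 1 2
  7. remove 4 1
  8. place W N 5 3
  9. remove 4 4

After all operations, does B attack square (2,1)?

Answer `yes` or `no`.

Op 1: place WQ@(1,1)
Op 2: place WN@(4,4)
Op 3: remove (1,1)
Op 4: place BB@(1,2)
Op 5: place BN@(4,1)
Op 6: remove (1,2)
Op 7: remove (4,1)
Op 8: place WN@(5,3)
Op 9: remove (4,4)
Per-piece attacks for B:
B attacks (2,1): no

Answer: no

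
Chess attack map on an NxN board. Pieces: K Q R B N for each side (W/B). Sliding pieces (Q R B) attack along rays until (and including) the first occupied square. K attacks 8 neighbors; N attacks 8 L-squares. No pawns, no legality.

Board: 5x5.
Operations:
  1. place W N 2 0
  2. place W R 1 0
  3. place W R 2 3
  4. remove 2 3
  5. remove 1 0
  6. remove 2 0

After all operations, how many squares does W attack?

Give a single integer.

Op 1: place WN@(2,0)
Op 2: place WR@(1,0)
Op 3: place WR@(2,3)
Op 4: remove (2,3)
Op 5: remove (1,0)
Op 6: remove (2,0)
Per-piece attacks for W:
Union (0 distinct): (none)

Answer: 0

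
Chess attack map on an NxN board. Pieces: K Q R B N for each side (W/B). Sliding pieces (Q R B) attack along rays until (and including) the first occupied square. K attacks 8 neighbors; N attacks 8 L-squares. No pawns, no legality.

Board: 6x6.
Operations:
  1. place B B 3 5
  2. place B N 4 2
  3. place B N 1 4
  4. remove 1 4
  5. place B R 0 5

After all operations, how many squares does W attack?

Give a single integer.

Op 1: place BB@(3,5)
Op 2: place BN@(4,2)
Op 3: place BN@(1,4)
Op 4: remove (1,4)
Op 5: place BR@(0,5)
Per-piece attacks for W:
Union (0 distinct): (none)

Answer: 0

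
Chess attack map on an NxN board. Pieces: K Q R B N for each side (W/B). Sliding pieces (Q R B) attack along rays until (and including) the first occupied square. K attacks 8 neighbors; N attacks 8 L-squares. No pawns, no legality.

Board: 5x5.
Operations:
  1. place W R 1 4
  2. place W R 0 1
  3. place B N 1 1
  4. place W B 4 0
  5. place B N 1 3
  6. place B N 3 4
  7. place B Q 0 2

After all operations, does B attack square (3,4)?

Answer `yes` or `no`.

Op 1: place WR@(1,4)
Op 2: place WR@(0,1)
Op 3: place BN@(1,1)
Op 4: place WB@(4,0)
Op 5: place BN@(1,3)
Op 6: place BN@(3,4)
Op 7: place BQ@(0,2)
Per-piece attacks for B:
  BQ@(0,2): attacks (0,3) (0,4) (0,1) (1,2) (2,2) (3,2) (4,2) (1,3) (1,1) [ray(0,-1) blocked at (0,1); ray(1,1) blocked at (1,3); ray(1,-1) blocked at (1,1)]
  BN@(1,1): attacks (2,3) (3,2) (0,3) (3,0)
  BN@(1,3): attacks (3,4) (2,1) (3,2) (0,1)
  BN@(3,4): attacks (4,2) (2,2) (1,3)
B attacks (3,4): yes

Answer: yes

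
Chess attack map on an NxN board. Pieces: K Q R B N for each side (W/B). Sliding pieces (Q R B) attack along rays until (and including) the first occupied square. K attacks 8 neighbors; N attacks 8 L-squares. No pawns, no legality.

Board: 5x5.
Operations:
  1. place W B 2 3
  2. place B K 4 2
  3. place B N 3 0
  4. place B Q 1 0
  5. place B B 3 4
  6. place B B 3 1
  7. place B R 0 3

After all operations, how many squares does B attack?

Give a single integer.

Op 1: place WB@(2,3)
Op 2: place BK@(4,2)
Op 3: place BN@(3,0)
Op 4: place BQ@(1,0)
Op 5: place BB@(3,4)
Op 6: place BB@(3,1)
Op 7: place BR@(0,3)
Per-piece attacks for B:
  BR@(0,3): attacks (0,4) (0,2) (0,1) (0,0) (1,3) (2,3) [ray(1,0) blocked at (2,3)]
  BQ@(1,0): attacks (1,1) (1,2) (1,3) (1,4) (2,0) (3,0) (0,0) (2,1) (3,2) (4,3) (0,1) [ray(1,0) blocked at (3,0)]
  BN@(3,0): attacks (4,2) (2,2) (1,1)
  BB@(3,1): attacks (4,2) (4,0) (2,2) (1,3) (0,4) (2,0) [ray(1,1) blocked at (4,2)]
  BB@(3,4): attacks (4,3) (2,3) [ray(-1,-1) blocked at (2,3)]
  BK@(4,2): attacks (4,3) (4,1) (3,2) (3,3) (3,1)
Union (20 distinct): (0,0) (0,1) (0,2) (0,4) (1,1) (1,2) (1,3) (1,4) (2,0) (2,1) (2,2) (2,3) (3,0) (3,1) (3,2) (3,3) (4,0) (4,1) (4,2) (4,3)

Answer: 20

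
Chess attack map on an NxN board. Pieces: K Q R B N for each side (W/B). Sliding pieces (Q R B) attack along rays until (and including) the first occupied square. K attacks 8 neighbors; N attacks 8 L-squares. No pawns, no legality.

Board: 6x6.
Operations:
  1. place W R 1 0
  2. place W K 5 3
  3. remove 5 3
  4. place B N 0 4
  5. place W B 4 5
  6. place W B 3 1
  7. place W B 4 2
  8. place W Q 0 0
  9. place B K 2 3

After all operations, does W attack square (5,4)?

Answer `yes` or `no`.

Answer: yes

Derivation:
Op 1: place WR@(1,0)
Op 2: place WK@(5,3)
Op 3: remove (5,3)
Op 4: place BN@(0,4)
Op 5: place WB@(4,5)
Op 6: place WB@(3,1)
Op 7: place WB@(4,2)
Op 8: place WQ@(0,0)
Op 9: place BK@(2,3)
Per-piece attacks for W:
  WQ@(0,0): attacks (0,1) (0,2) (0,3) (0,4) (1,0) (1,1) (2,2) (3,3) (4,4) (5,5) [ray(0,1) blocked at (0,4); ray(1,0) blocked at (1,0)]
  WR@(1,0): attacks (1,1) (1,2) (1,3) (1,4) (1,5) (2,0) (3,0) (4,0) (5,0) (0,0) [ray(-1,0) blocked at (0,0)]
  WB@(3,1): attacks (4,2) (4,0) (2,2) (1,3) (0,4) (2,0) [ray(1,1) blocked at (4,2); ray(-1,1) blocked at (0,4)]
  WB@(4,2): attacks (5,3) (5,1) (3,3) (2,4) (1,5) (3,1) [ray(-1,-1) blocked at (3,1)]
  WB@(4,5): attacks (5,4) (3,4) (2,3) [ray(-1,-1) blocked at (2,3)]
W attacks (5,4): yes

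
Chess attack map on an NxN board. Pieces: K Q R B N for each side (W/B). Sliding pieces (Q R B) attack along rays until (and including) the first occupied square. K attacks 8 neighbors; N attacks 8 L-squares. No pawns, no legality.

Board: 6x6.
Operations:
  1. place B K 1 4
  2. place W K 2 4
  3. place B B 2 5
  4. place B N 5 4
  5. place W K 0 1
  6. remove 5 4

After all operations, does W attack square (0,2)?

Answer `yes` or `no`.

Answer: yes

Derivation:
Op 1: place BK@(1,4)
Op 2: place WK@(2,4)
Op 3: place BB@(2,5)
Op 4: place BN@(5,4)
Op 5: place WK@(0,1)
Op 6: remove (5,4)
Per-piece attacks for W:
  WK@(0,1): attacks (0,2) (0,0) (1,1) (1,2) (1,0)
  WK@(2,4): attacks (2,5) (2,3) (3,4) (1,4) (3,5) (3,3) (1,5) (1,3)
W attacks (0,2): yes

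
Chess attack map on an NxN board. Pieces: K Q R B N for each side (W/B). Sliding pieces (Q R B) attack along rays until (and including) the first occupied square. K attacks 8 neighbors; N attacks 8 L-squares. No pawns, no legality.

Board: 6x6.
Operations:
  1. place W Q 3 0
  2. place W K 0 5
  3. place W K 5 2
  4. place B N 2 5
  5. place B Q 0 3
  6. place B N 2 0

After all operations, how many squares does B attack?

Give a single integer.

Op 1: place WQ@(3,0)
Op 2: place WK@(0,5)
Op 3: place WK@(5,2)
Op 4: place BN@(2,5)
Op 5: place BQ@(0,3)
Op 6: place BN@(2,0)
Per-piece attacks for B:
  BQ@(0,3): attacks (0,4) (0,5) (0,2) (0,1) (0,0) (1,3) (2,3) (3,3) (4,3) (5,3) (1,4) (2,5) (1,2) (2,1) (3,0) [ray(0,1) blocked at (0,5); ray(1,1) blocked at (2,5); ray(1,-1) blocked at (3,0)]
  BN@(2,0): attacks (3,2) (4,1) (1,2) (0,1)
  BN@(2,5): attacks (3,3) (4,4) (1,3) (0,4)
Union (18 distinct): (0,0) (0,1) (0,2) (0,4) (0,5) (1,2) (1,3) (1,4) (2,1) (2,3) (2,5) (3,0) (3,2) (3,3) (4,1) (4,3) (4,4) (5,3)

Answer: 18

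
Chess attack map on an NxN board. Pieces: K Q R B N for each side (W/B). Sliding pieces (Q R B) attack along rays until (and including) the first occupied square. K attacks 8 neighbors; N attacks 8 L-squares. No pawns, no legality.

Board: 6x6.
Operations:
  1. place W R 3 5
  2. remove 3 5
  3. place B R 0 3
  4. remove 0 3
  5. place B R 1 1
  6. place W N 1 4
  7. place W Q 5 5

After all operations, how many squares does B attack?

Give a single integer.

Op 1: place WR@(3,5)
Op 2: remove (3,5)
Op 3: place BR@(0,3)
Op 4: remove (0,3)
Op 5: place BR@(1,1)
Op 6: place WN@(1,4)
Op 7: place WQ@(5,5)
Per-piece attacks for B:
  BR@(1,1): attacks (1,2) (1,3) (1,4) (1,0) (2,1) (3,1) (4,1) (5,1) (0,1) [ray(0,1) blocked at (1,4)]
Union (9 distinct): (0,1) (1,0) (1,2) (1,3) (1,4) (2,1) (3,1) (4,1) (5,1)

Answer: 9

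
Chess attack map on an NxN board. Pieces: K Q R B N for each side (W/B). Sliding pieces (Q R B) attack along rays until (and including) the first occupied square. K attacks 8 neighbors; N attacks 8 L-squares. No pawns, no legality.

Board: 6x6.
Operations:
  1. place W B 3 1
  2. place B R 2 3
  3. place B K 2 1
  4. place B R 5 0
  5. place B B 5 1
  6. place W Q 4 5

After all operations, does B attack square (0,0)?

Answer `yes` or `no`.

Answer: yes

Derivation:
Op 1: place WB@(3,1)
Op 2: place BR@(2,3)
Op 3: place BK@(2,1)
Op 4: place BR@(5,0)
Op 5: place BB@(5,1)
Op 6: place WQ@(4,5)
Per-piece attacks for B:
  BK@(2,1): attacks (2,2) (2,0) (3,1) (1,1) (3,2) (3,0) (1,2) (1,0)
  BR@(2,3): attacks (2,4) (2,5) (2,2) (2,1) (3,3) (4,3) (5,3) (1,3) (0,3) [ray(0,-1) blocked at (2,1)]
  BR@(5,0): attacks (5,1) (4,0) (3,0) (2,0) (1,0) (0,0) [ray(0,1) blocked at (5,1)]
  BB@(5,1): attacks (4,2) (3,3) (2,4) (1,5) (4,0)
B attacks (0,0): yes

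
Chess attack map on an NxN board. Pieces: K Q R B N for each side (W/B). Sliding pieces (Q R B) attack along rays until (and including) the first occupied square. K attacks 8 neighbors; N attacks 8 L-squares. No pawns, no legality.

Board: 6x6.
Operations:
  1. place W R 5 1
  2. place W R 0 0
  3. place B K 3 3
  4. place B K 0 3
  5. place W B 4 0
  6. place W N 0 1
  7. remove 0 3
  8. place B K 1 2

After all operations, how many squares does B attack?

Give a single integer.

Op 1: place WR@(5,1)
Op 2: place WR@(0,0)
Op 3: place BK@(3,3)
Op 4: place BK@(0,3)
Op 5: place WB@(4,0)
Op 6: place WN@(0,1)
Op 7: remove (0,3)
Op 8: place BK@(1,2)
Per-piece attacks for B:
  BK@(1,2): attacks (1,3) (1,1) (2,2) (0,2) (2,3) (2,1) (0,3) (0,1)
  BK@(3,3): attacks (3,4) (3,2) (4,3) (2,3) (4,4) (4,2) (2,4) (2,2)
Union (14 distinct): (0,1) (0,2) (0,3) (1,1) (1,3) (2,1) (2,2) (2,3) (2,4) (3,2) (3,4) (4,2) (4,3) (4,4)

Answer: 14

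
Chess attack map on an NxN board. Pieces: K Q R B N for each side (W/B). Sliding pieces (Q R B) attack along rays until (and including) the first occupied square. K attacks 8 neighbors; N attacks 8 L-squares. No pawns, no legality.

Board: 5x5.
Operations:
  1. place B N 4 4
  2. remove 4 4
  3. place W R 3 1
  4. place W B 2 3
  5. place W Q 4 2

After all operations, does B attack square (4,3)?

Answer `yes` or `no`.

Op 1: place BN@(4,4)
Op 2: remove (4,4)
Op 3: place WR@(3,1)
Op 4: place WB@(2,3)
Op 5: place WQ@(4,2)
Per-piece attacks for B:
B attacks (4,3): no

Answer: no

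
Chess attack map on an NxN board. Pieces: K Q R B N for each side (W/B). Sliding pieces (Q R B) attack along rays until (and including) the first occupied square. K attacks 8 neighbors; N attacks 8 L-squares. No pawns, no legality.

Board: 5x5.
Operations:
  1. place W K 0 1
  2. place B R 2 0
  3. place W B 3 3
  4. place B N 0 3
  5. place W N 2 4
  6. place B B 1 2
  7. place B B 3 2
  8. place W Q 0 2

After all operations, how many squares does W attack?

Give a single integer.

Op 1: place WK@(0,1)
Op 2: place BR@(2,0)
Op 3: place WB@(3,3)
Op 4: place BN@(0,3)
Op 5: place WN@(2,4)
Op 6: place BB@(1,2)
Op 7: place BB@(3,2)
Op 8: place WQ@(0,2)
Per-piece attacks for W:
  WK@(0,1): attacks (0,2) (0,0) (1,1) (1,2) (1,0)
  WQ@(0,2): attacks (0,3) (0,1) (1,2) (1,3) (2,4) (1,1) (2,0) [ray(0,1) blocked at (0,3); ray(0,-1) blocked at (0,1); ray(1,0) blocked at (1,2); ray(1,1) blocked at (2,4); ray(1,-1) blocked at (2,0)]
  WN@(2,4): attacks (3,2) (4,3) (1,2) (0,3)
  WB@(3,3): attacks (4,4) (4,2) (2,4) (2,2) (1,1) (0,0) [ray(-1,1) blocked at (2,4)]
Union (15 distinct): (0,0) (0,1) (0,2) (0,3) (1,0) (1,1) (1,2) (1,3) (2,0) (2,2) (2,4) (3,2) (4,2) (4,3) (4,4)

Answer: 15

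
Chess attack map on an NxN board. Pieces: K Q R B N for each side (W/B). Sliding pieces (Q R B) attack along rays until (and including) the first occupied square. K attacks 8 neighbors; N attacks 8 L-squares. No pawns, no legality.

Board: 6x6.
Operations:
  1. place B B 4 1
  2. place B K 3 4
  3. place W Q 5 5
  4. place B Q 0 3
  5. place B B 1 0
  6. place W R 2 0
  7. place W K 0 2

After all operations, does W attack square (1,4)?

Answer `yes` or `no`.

Answer: no

Derivation:
Op 1: place BB@(4,1)
Op 2: place BK@(3,4)
Op 3: place WQ@(5,5)
Op 4: place BQ@(0,3)
Op 5: place BB@(1,0)
Op 6: place WR@(2,0)
Op 7: place WK@(0,2)
Per-piece attacks for W:
  WK@(0,2): attacks (0,3) (0,1) (1,2) (1,3) (1,1)
  WR@(2,0): attacks (2,1) (2,2) (2,3) (2,4) (2,5) (3,0) (4,0) (5,0) (1,0) [ray(-1,0) blocked at (1,0)]
  WQ@(5,5): attacks (5,4) (5,3) (5,2) (5,1) (5,0) (4,5) (3,5) (2,5) (1,5) (0,5) (4,4) (3,3) (2,2) (1,1) (0,0)
W attacks (1,4): no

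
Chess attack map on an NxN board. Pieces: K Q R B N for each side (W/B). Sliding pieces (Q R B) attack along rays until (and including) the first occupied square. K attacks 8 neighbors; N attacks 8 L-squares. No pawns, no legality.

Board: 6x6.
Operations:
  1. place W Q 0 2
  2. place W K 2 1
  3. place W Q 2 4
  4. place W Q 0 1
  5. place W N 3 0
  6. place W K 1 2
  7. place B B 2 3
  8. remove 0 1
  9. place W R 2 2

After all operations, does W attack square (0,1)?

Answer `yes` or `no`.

Op 1: place WQ@(0,2)
Op 2: place WK@(2,1)
Op 3: place WQ@(2,4)
Op 4: place WQ@(0,1)
Op 5: place WN@(3,0)
Op 6: place WK@(1,2)
Op 7: place BB@(2,3)
Op 8: remove (0,1)
Op 9: place WR@(2,2)
Per-piece attacks for W:
  WQ@(0,2): attacks (0,3) (0,4) (0,5) (0,1) (0,0) (1,2) (1,3) (2,4) (1,1) (2,0) [ray(1,0) blocked at (1,2); ray(1,1) blocked at (2,4)]
  WK@(1,2): attacks (1,3) (1,1) (2,2) (0,2) (2,3) (2,1) (0,3) (0,1)
  WK@(2,1): attacks (2,2) (2,0) (3,1) (1,1) (3,2) (3,0) (1,2) (1,0)
  WR@(2,2): attacks (2,3) (2,1) (3,2) (4,2) (5,2) (1,2) [ray(0,1) blocked at (2,3); ray(0,-1) blocked at (2,1); ray(-1,0) blocked at (1,2)]
  WQ@(2,4): attacks (2,5) (2,3) (3,4) (4,4) (5,4) (1,4) (0,4) (3,5) (3,3) (4,2) (5,1) (1,5) (1,3) (0,2) [ray(0,-1) blocked at (2,3); ray(-1,-1) blocked at (0,2)]
  WN@(3,0): attacks (4,2) (5,1) (2,2) (1,1)
W attacks (0,1): yes

Answer: yes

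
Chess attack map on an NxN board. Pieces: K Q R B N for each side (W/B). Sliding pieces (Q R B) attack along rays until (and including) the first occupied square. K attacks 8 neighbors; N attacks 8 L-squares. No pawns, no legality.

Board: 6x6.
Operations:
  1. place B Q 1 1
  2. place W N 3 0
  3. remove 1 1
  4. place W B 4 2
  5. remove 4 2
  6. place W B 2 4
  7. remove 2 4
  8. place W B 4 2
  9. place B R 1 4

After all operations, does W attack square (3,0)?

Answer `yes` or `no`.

Answer: no

Derivation:
Op 1: place BQ@(1,1)
Op 2: place WN@(3,0)
Op 3: remove (1,1)
Op 4: place WB@(4,2)
Op 5: remove (4,2)
Op 6: place WB@(2,4)
Op 7: remove (2,4)
Op 8: place WB@(4,2)
Op 9: place BR@(1,4)
Per-piece attacks for W:
  WN@(3,0): attacks (4,2) (5,1) (2,2) (1,1)
  WB@(4,2): attacks (5,3) (5,1) (3,3) (2,4) (1,5) (3,1) (2,0)
W attacks (3,0): no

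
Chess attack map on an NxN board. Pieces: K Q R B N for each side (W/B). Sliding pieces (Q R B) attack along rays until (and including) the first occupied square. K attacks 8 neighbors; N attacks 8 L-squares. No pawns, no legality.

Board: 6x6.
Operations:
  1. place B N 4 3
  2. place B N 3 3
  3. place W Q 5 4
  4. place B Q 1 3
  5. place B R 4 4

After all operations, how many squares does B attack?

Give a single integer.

Answer: 25

Derivation:
Op 1: place BN@(4,3)
Op 2: place BN@(3,3)
Op 3: place WQ@(5,4)
Op 4: place BQ@(1,3)
Op 5: place BR@(4,4)
Per-piece attacks for B:
  BQ@(1,3): attacks (1,4) (1,5) (1,2) (1,1) (1,0) (2,3) (3,3) (0,3) (2,4) (3,5) (2,2) (3,1) (4,0) (0,4) (0,2) [ray(1,0) blocked at (3,3)]
  BN@(3,3): attacks (4,5) (5,4) (2,5) (1,4) (4,1) (5,2) (2,1) (1,2)
  BN@(4,3): attacks (5,5) (3,5) (2,4) (5,1) (3,1) (2,2)
  BR@(4,4): attacks (4,5) (4,3) (5,4) (3,4) (2,4) (1,4) (0,4) [ray(0,-1) blocked at (4,3); ray(1,0) blocked at (5,4)]
Union (25 distinct): (0,2) (0,3) (0,4) (1,0) (1,1) (1,2) (1,4) (1,5) (2,1) (2,2) (2,3) (2,4) (2,5) (3,1) (3,3) (3,4) (3,5) (4,0) (4,1) (4,3) (4,5) (5,1) (5,2) (5,4) (5,5)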